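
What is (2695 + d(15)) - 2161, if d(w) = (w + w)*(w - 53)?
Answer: -606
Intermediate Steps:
d(w) = 2*w*(-53 + w) (d(w) = (2*w)*(-53 + w) = 2*w*(-53 + w))
(2695 + d(15)) - 2161 = (2695 + 2*15*(-53 + 15)) - 2161 = (2695 + 2*15*(-38)) - 2161 = (2695 - 1140) - 2161 = 1555 - 2161 = -606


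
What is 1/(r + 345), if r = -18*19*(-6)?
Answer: 1/2397 ≈ 0.00041719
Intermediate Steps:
r = 2052 (r = -342*(-6) = 2052)
1/(r + 345) = 1/(2052 + 345) = 1/2397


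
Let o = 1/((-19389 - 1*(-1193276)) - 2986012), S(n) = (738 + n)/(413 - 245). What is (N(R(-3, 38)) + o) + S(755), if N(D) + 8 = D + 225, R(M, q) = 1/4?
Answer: 9834920101/43491000 ≈ 226.14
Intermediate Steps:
R(M, q) = ¼
S(n) = 123/28 + n/168 (S(n) = (738 + n)/168 = (738 + n)*(1/168) = 123/28 + n/168)
N(D) = 217 + D (N(D) = -8 + (D + 225) = -8 + (225 + D) = 217 + D)
o = -1/1812125 (o = 1/((-19389 + 1193276) - 2986012) = 1/(1173887 - 2986012) = 1/(-1812125) = -1/1812125 ≈ -5.5184e-7)
(N(R(-3, 38)) + o) + S(755) = ((217 + ¼) - 1/1812125) + (123/28 + (1/168)*755) = (869/4 - 1/1812125) + (123/28 + 755/168) = 1574736621/7248500 + 1493/168 = 9834920101/43491000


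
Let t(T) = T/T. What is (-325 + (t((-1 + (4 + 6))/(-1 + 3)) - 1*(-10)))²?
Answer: 98596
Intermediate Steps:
t(T) = 1
(-325 + (t((-1 + (4 + 6))/(-1 + 3)) - 1*(-10)))² = (-325 + (1 - 1*(-10)))² = (-325 + (1 + 10))² = (-325 + 11)² = (-314)² = 98596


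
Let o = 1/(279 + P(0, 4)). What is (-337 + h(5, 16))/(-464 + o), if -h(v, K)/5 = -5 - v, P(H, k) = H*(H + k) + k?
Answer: 81221/131311 ≈ 0.61854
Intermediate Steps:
P(H, k) = k + H*(H + k)
o = 1/283 (o = 1/(279 + (4 + 0**2 + 0*4)) = 1/(279 + (4 + 0 + 0)) = 1/(279 + 4) = 1/283 ≈ 0.0035336)
h(v, K) = 25 + 5*v (h(v, K) = -5*(-5 - v) = 25 + 5*v)
(-337 + h(5, 16))/(-464 + o) = (-337 + (25 + 5*5))/(-464 + 1/283) = (-337 + (25 + 25))/(-131311/283) = (-337 + 50)*(-283/131311) = -287*(-283/131311) = 81221/131311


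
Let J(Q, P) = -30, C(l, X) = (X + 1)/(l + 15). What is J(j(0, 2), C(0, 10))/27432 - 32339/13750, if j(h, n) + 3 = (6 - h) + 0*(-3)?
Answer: -73961329/31432500 ≈ -2.3530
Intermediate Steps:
j(h, n) = 3 - h (j(h, n) = -3 + ((6 - h) + 0*(-3)) = -3 + ((6 - h) + 0) = -3 + (6 - h) = 3 - h)
C(l, X) = (1 + X)/(15 + l)
J(j(0, 2), C(0, 10))/27432 - 32339/13750 = -30/27432 - 32339/13750 = -30*1/27432 - 32339*1/13750 = -5/4572 - 32339/13750 = -73961329/31432500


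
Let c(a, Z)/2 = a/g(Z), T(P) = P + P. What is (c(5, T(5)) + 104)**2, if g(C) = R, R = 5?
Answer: 11236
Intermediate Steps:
g(C) = 5
T(P) = 2*P
c(a, Z) = 2*a/5 (c(a, Z) = 2*(a/5) = 2*a/5)
(c(5, T(5)) + 104)**2 = ((2/5)*5 + 104)**2 = (2 + 104)**2 = 106**2 = 11236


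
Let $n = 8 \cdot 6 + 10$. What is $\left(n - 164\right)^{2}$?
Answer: $11236$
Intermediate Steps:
$n = 58$ ($n = 48 + 10 = 58$)
$\left(n - 164\right)^{2} = \left(58 - 164\right)^{2} = \left(-106\right)^{2} = 11236$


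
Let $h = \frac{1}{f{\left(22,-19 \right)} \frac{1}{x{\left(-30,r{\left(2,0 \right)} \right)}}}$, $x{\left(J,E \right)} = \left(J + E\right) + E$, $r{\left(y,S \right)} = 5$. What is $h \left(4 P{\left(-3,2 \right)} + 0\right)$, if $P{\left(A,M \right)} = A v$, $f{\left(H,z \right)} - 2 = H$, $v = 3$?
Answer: $30$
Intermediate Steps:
$f{\left(H,z \right)} = 2 + H$
$x{\left(J,E \right)} = J + 2 E$ ($x{\left(J,E \right)} = \left(E + J\right) + E = J + 2 E$)
$P{\left(A,M \right)} = 3 A$ ($P{\left(A,M \right)} = A 3 = 3 A$)
$h = - \frac{5}{6}$ ($h = \frac{1}{\left(2 + 22\right) \frac{1}{-30 + 2 \cdot 5}} = \frac{1}{24 \frac{1}{-30 + 10}} = \frac{1}{24 \frac{1}{-20}} = \frac{1}{24 \left(- \frac{1}{20}\right)} = \frac{1}{- \frac{6}{5}} = - \frac{5}{6} \approx -0.83333$)
$h \left(4 P{\left(-3,2 \right)} + 0\right) = - \frac{5 \left(4 \cdot 3 \left(-3\right) + 0\right)}{6} = - \frac{5 \left(4 \left(-9\right) + 0\right)}{6} = - \frac{5 \left(-36 + 0\right)}{6} = \left(- \frac{5}{6}\right) \left(-36\right) = 30$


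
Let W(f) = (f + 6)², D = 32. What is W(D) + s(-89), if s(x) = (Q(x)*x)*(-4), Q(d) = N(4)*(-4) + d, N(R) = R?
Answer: -35936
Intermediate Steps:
Q(d) = -16 + d (Q(d) = 4*(-4) + d = -16 + d)
s(x) = -4*x*(-16 + x) (s(x) = ((-16 + x)*x)*(-4) = (x*(-16 + x))*(-4) = -4*x*(-16 + x))
W(f) = (6 + f)²
W(D) + s(-89) = (6 + 32)² + 4*(-89)*(16 - 1*(-89)) = 38² + 4*(-89)*(16 + 89) = 1444 + 4*(-89)*105 = 1444 - 37380 = -35936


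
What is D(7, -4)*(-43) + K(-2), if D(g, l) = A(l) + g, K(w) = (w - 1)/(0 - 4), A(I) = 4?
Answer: -1889/4 ≈ -472.25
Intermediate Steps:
K(w) = ¼ - w/4 (K(w) = (-1 + w)/(-4) = (-1 + w)*(-¼) = ¼ - w/4)
D(g, l) = 4 + g
D(7, -4)*(-43) + K(-2) = (4 + 7)*(-43) + (¼ - ¼*(-2)) = 11*(-43) + (¼ + ½) = -473 + ¾ = -1889/4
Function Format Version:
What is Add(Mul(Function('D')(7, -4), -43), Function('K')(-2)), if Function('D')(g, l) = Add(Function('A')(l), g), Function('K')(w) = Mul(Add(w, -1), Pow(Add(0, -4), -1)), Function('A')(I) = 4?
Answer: Rational(-1889, 4) ≈ -472.25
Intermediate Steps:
Function('K')(w) = Add(Rational(1, 4), Mul(Rational(-1, 4), w)) (Function('K')(w) = Mul(Add(-1, w), Pow(-4, -1)) = Mul(Add(-1, w), Rational(-1, 4)) = Add(Rational(1, 4), Mul(Rational(-1, 4), w)))
Function('D')(g, l) = Add(4, g)
Add(Mul(Function('D')(7, -4), -43), Function('K')(-2)) = Add(Mul(Add(4, 7), -43), Add(Rational(1, 4), Mul(Rational(-1, 4), -2))) = Add(Mul(11, -43), Add(Rational(1, 4), Rational(1, 2))) = Add(-473, Rational(3, 4)) = Rational(-1889, 4)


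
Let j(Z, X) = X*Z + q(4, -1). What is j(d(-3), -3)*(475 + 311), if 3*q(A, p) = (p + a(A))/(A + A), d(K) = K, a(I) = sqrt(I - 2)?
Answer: 28165/4 + 131*sqrt(2)/4 ≈ 7087.6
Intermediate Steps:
a(I) = sqrt(-2 + I)
q(A, p) = (p + sqrt(-2 + A))/(6*A) (q(A, p) = ((p + sqrt(-2 + A))/(A + A))/3 = ((p + sqrt(-2 + A))/((2*A)))/3 = ((p + sqrt(-2 + A))*(1/(2*A)))/3 = ((p + sqrt(-2 + A))/(2*A))/3 = (p + sqrt(-2 + A))/(6*A))
j(Z, X) = -1/24 + sqrt(2)/24 + X*Z (j(Z, X) = X*Z + (1/6)*(-1 + sqrt(-2 + 4))/4 = X*Z + (1/6)*(1/4)*(-1 + sqrt(2)) = X*Z + (-1/24 + sqrt(2)/24) = -1/24 + sqrt(2)/24 + X*Z)
j(d(-3), -3)*(475 + 311) = (-1/24 + sqrt(2)/24 - 3*(-3))*(475 + 311) = (-1/24 + sqrt(2)/24 + 9)*786 = (215/24 + sqrt(2)/24)*786 = 28165/4 + 131*sqrt(2)/4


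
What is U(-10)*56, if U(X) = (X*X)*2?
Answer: 11200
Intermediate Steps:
U(X) = 2*X² (U(X) = X²*2 = 2*X²)
U(-10)*56 = (2*(-10)²)*56 = (2*100)*56 = 200*56 = 11200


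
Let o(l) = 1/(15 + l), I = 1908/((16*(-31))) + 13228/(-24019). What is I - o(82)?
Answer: -1273419851/288900532 ≈ -4.4078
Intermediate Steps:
I = -13097335/2978356 (I = 1908/(-496) + 13228*(-1/24019) = 1908*(-1/496) - 13228/24019 = -477/124 - 13228/24019 = -13097335/2978356 ≈ -4.3975)
I - o(82) = -13097335/2978356 - 1/(15 + 82) = -13097335/2978356 - 1/97 = -1273419851/288900532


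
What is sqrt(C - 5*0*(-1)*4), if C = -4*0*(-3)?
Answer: 0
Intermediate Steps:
C = 0 (C = 0*(-3) = 0)
sqrt(C - 5*0*(-1)*4) = sqrt(0 - 5*0*(-1)*4) = sqrt(0 - 0*4) = sqrt(0 - 5*0) = sqrt(0 + 0) = sqrt(0) = 0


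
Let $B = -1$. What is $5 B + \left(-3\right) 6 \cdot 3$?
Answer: $-59$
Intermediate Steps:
$5 B + \left(-3\right) 6 \cdot 3 = 5 \left(-1\right) + \left(-3\right) 6 \cdot 3 = -5 - 54 = -59$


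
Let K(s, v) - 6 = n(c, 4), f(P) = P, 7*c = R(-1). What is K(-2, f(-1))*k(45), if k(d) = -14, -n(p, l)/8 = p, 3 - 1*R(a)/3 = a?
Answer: 108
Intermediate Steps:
R(a) = 9 - 3*a
c = 12/7 (c = (9 - 3*(-1))/7 = (9 + 3)/7 = (⅐)*12 = 12/7 ≈ 1.7143)
n(p, l) = -8*p
K(s, v) = -54/7 (K(s, v) = 6 - 8*12/7 = 6 - 96/7 = -54/7)
K(-2, f(-1))*k(45) = -54/7*(-14) = 108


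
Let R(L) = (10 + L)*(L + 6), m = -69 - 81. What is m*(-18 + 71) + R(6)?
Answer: -7758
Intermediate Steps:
m = -150
R(L) = (6 + L)*(10 + L) (R(L) = (10 + L)*(6 + L) = (6 + L)*(10 + L))
m*(-18 + 71) + R(6) = -150*(-18 + 71) + (60 + 6² + 16*6) = -150*53 + (60 + 36 + 96) = -7950 + 192 = -7758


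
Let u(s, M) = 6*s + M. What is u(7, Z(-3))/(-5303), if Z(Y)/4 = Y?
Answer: -30/5303 ≈ -0.0056572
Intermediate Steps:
Z(Y) = 4*Y
u(s, M) = M + 6*s
u(7, Z(-3))/(-5303) = (4*(-3) + 6*7)/(-5303) = (-12 + 42)*(-1/5303) = 30*(-1/5303) = -30/5303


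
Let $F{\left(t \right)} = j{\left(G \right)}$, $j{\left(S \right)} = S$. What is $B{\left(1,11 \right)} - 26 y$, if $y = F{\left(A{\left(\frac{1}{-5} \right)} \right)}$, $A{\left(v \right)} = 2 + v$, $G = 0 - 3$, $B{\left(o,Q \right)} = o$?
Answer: $79$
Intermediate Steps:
$G = -3$
$F{\left(t \right)} = -3$
$y = -3$
$B{\left(1,11 \right)} - 26 y = 1 - -78 = 1 + 78 = 79$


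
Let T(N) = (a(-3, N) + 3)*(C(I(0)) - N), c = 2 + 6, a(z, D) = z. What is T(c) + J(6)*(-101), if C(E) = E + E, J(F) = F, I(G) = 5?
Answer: -606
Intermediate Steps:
C(E) = 2*E
c = 8
T(N) = 0 (T(N) = (-3 + 3)*(2*5 - N) = 0*(10 - N) = 0)
T(c) + J(6)*(-101) = 0 + 6*(-101) = 0 - 606 = -606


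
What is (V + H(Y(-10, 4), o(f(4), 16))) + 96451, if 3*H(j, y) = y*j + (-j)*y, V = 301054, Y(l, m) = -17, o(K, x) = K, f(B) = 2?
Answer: 397505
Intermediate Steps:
H(j, y) = 0 (H(j, y) = (y*j + (-j)*y)/3 = (j*y - j*y)/3 = (⅓)*0 = 0)
(V + H(Y(-10, 4), o(f(4), 16))) + 96451 = (301054 + 0) + 96451 = 301054 + 96451 = 397505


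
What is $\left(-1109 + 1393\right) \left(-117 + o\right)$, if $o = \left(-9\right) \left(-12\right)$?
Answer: $-2556$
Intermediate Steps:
$o = 108$
$\left(-1109 + 1393\right) \left(-117 + o\right) = \left(-1109 + 1393\right) \left(-117 + 108\right) = 284 \left(-9\right) = -2556$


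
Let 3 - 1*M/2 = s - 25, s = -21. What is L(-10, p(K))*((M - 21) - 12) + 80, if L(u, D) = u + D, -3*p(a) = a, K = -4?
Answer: -1450/3 ≈ -483.33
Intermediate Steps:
M = 98 (M = 6 - 2*(-21 - 25) = 6 - 2*(-46) = 6 + 92 = 98)
p(a) = -a/3
L(u, D) = D + u
L(-10, p(K))*((M - 21) - 12) + 80 = (-1/3*(-4) - 10)*((98 - 21) - 12) + 80 = (4/3 - 10)*(77 - 12) + 80 = -26/3*65 + 80 = -1690/3 + 80 = -1450/3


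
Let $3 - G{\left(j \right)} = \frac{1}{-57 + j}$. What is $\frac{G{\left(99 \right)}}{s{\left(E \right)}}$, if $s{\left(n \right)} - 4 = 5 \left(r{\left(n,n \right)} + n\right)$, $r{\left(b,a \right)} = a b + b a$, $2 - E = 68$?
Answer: $\frac{125}{1815828} \approx 6.8839 \cdot 10^{-5}$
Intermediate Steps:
$E = -66$ ($E = 2 - 68 = -66$)
$G{\left(j \right)} = 3 - \frac{1}{-57 + j}$
$r{\left(b,a \right)} = 2 a b$ ($r{\left(b,a \right)} = a b + a b = 2 a b$)
$s{\left(n \right)} = 4 + 5 n + 10 n^{2}$ ($s{\left(n \right)} = 4 + 5 \left(2 n n + n\right) = 4 + 5 \left(2 n^{2} + n\right) = 4 + 5 \left(n + 2 n^{2}\right) = 4 + \left(5 n + 10 n^{2}\right) = 4 + 5 n + 10 n^{2}$)
$\frac{G{\left(99 \right)}}{s{\left(E \right)}} = \frac{\frac{1}{-57 + 99} \left(-172 + 3 \cdot 99\right)}{4 + 5 \left(-66\right) + 10 \left(-66\right)^{2}} = \frac{\frac{1}{42} \left(-172 + 297\right)}{4 - 330 + 10 \cdot 4356} = \frac{\frac{1}{42} \cdot 125}{4 - 330 + 43560} = \frac{125}{42 \cdot 43234} = \frac{125}{42} \cdot \frac{1}{43234} = \frac{125}{1815828}$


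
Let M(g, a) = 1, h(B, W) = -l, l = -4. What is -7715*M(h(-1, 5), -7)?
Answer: -7715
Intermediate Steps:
h(B, W) = 4 (h(B, W) = -1*(-4) = 4)
-7715*M(h(-1, 5), -7) = -7715*1 = -7715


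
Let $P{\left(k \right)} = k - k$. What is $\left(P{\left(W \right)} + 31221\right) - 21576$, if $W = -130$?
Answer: $9645$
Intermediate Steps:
$P{\left(k \right)} = 0$
$\left(P{\left(W \right)} + 31221\right) - 21576 = \left(0 + 31221\right) - 21576 = 31221 - 21576 = 9645$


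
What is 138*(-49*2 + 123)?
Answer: 3450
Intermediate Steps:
138*(-49*2 + 123) = 138*(-98 + 123) = 138*25 = 3450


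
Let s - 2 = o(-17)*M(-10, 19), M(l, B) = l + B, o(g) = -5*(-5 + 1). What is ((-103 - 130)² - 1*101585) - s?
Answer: -47478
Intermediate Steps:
o(g) = 20 (o(g) = -5*(-4) = 20)
M(l, B) = B + l
s = 182 (s = 2 + 20*(19 - 10) = 2 + 20*9 = 2 + 180 = 182)
((-103 - 130)² - 1*101585) - s = ((-103 - 130)² - 1*101585) - 1*182 = ((-233)² - 101585) - 182 = (54289 - 101585) - 182 = -47296 - 182 = -47478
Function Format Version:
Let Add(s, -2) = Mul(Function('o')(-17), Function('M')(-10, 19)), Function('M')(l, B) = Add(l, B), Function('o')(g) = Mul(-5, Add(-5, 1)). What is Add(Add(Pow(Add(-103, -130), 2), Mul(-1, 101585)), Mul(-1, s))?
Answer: -47478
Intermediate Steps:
Function('o')(g) = 20 (Function('o')(g) = Mul(-5, -4) = 20)
Function('M')(l, B) = Add(B, l)
s = 182 (s = Add(2, Mul(20, Add(19, -10))) = Add(2, Mul(20, 9)) = Add(2, 180) = 182)
Add(Add(Pow(Add(-103, -130), 2), Mul(-1, 101585)), Mul(-1, s)) = Add(Add(Pow(Add(-103, -130), 2), Mul(-1, 101585)), Mul(-1, 182)) = Add(Add(Pow(-233, 2), -101585), -182) = Add(Add(54289, -101585), -182) = Add(-47296, -182) = -47478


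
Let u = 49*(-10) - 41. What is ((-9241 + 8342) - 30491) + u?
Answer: -31921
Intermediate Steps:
u = -531 (u = -490 - 41 = -531)
((-9241 + 8342) - 30491) + u = ((-9241 + 8342) - 30491) - 531 = (-899 - 30491) - 531 = -31390 - 531 = -31921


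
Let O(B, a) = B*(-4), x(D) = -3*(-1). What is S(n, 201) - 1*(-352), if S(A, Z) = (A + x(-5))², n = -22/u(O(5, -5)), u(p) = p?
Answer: 36881/100 ≈ 368.81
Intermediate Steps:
x(D) = 3
O(B, a) = -4*B
n = 11/10 (n = -22/((-4*5)) = -22/(-20) = -22*(-1/20) = 11/10 ≈ 1.1000)
S(A, Z) = (3 + A)² (S(A, Z) = (A + 3)² = (3 + A)²)
S(n, 201) - 1*(-352) = (3 + 11/10)² - 1*(-352) = (41/10)² + 352 = 1681/100 + 352 = 36881/100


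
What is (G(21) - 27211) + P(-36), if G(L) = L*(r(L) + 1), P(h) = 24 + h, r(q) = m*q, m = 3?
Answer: -25879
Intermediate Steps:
r(q) = 3*q
G(L) = L*(1 + 3*L) (G(L) = L*(3*L + 1) = L*(1 + 3*L))
(G(21) - 27211) + P(-36) = (21*(1 + 3*21) - 27211) + (24 - 36) = (21*(1 + 63) - 27211) - 12 = (21*64 - 27211) - 12 = (1344 - 27211) - 12 = -25867 - 12 = -25879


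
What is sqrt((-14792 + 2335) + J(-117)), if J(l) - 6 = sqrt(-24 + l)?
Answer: sqrt(-12451 + I*sqrt(141)) ≈ 0.0532 + 111.58*I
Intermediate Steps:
J(l) = 6 + sqrt(-24 + l)
sqrt((-14792 + 2335) + J(-117)) = sqrt((-14792 + 2335) + (6 + sqrt(-24 - 117))) = sqrt(-12457 + (6 + sqrt(-141))) = sqrt(-12457 + (6 + I*sqrt(141))) = sqrt(-12451 + I*sqrt(141))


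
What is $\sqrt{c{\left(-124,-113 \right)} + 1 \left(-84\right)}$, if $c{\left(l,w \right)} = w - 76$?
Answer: $i \sqrt{273} \approx 16.523 i$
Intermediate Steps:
$c{\left(l,w \right)} = -76 + w$
$\sqrt{c{\left(-124,-113 \right)} + 1 \left(-84\right)} = \sqrt{\left(-76 - 113\right) + 1 \left(-84\right)} = \sqrt{-189 - 84} = \sqrt{-273} = i \sqrt{273}$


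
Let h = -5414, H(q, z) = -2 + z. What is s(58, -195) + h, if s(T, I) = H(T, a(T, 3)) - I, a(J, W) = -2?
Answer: -5223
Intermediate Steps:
s(T, I) = -4 - I (s(T, I) = (-2 - 2) - I = -4 - I)
s(58, -195) + h = (-4 - 1*(-195)) - 5414 = (-4 + 195) - 5414 = 191 - 5414 = -5223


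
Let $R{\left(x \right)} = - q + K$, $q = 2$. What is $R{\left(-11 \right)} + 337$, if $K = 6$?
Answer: $341$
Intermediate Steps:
$R{\left(x \right)} = 4$ ($R{\left(x \right)} = \left(-1\right) 2 + 6 = -2 + 6 = 4$)
$R{\left(-11 \right)} + 337 = 4 + 337 = 341$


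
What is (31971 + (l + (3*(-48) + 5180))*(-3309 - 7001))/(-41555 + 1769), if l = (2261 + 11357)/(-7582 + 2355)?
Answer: 271084389323/207961422 ≈ 1303.5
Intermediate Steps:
l = -13618/5227 (l = 13618/(-5227) = 13618*(-1/5227) = -13618/5227 ≈ -2.6053)
(31971 + (l + (3*(-48) + 5180))*(-3309 - 7001))/(-41555 + 1769) = (31971 + (-13618/5227 + (3*(-48) + 5180))*(-3309 - 7001))/(-41555 + 1769) = (31971 + (-13618/5227 + (-144 + 5180))*(-10310))/(-39786) = (31971 + (-13618/5227 + 5036)*(-10310))*(-1/39786) = (31971 + (26309554/5227)*(-10310))*(-1/39786) = (31971 - 271251501740/5227)*(-1/39786) = -271084389323/5227*(-1/39786) = 271084389323/207961422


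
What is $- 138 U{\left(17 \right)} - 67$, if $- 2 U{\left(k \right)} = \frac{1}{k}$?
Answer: $- \frac{1070}{17} \approx -62.941$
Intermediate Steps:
$U{\left(k \right)} = - \frac{1}{2 k}$
$- 138 U{\left(17 \right)} - 67 = - 138 \left(- \frac{1}{2 \cdot 17}\right) - 67 = - 138 \left(\left(- \frac{1}{2}\right) \frac{1}{17}\right) - 67 = \left(-138\right) \left(- \frac{1}{34}\right) - 67 = \frac{69}{17} - 67 = - \frac{1070}{17}$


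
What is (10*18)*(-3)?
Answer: -540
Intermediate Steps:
(10*18)*(-3) = 180*(-3) = -540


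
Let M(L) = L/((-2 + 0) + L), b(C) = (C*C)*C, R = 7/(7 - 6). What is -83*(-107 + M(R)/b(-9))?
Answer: 32371826/3645 ≈ 8881.2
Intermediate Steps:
R = 7 (R = 7/1 = 7*1 = 7)
b(C) = C³ (b(C) = C²*C = C³)
M(L) = L/(-2 + L)
-83*(-107 + M(R)/b(-9)) = -83*(-107 + (7/(-2 + 7))/((-9)³)) = -83*(-107 + (7/5)/(-729)) = -83*(-107 + (7*(⅕))*(-1/729)) = -83*(-107 + (7/5)*(-1/729)) = -83*(-107 - 7/3645) = -83*(-390022/3645) = 32371826/3645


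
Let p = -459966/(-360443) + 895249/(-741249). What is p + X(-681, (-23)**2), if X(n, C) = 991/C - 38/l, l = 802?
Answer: 107362865286644663/56676204784800603 ≈ 1.8943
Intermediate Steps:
X(n, C) = -19/401 + 991/C (X(n, C) = 991/C - 38/802 = 991/C - 38*1/802 = 991/C - 19/401 = -19/401 + 991/C)
p = 18263102227/267178013307 (p = -459966*(-1/360443) + 895249*(-1/741249) = 459966/360443 - 895249/741249 = 18263102227/267178013307 ≈ 0.068356)
p + X(-681, (-23)**2) = 18263102227/267178013307 + (-19/401 + 991/((-23)**2)) = 18263102227/267178013307 + (-19/401 + 991/529) = 18263102227/267178013307 + 387340/212129 = 107362865286644663/56676204784800603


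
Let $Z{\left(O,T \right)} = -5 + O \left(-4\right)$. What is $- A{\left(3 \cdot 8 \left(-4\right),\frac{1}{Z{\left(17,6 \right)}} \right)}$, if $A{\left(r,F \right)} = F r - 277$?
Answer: $\frac{20125}{73} \approx 275.69$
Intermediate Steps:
$Z{\left(O,T \right)} = -5 - 4 O$
$A{\left(r,F \right)} = -277 + F r$
$- A{\left(3 \cdot 8 \left(-4\right),\frac{1}{Z{\left(17,6 \right)}} \right)} = - (-277 + \frac{3 \cdot 8 \left(-4\right)}{-5 - 68}) = - (-277 + \frac{24 \left(-4\right)}{-5 - 68}) = - (-277 + \frac{1}{-73} \left(-96\right)) = - (-277 - - \frac{96}{73}) = - (-277 + \frac{96}{73}) = \left(-1\right) \left(- \frac{20125}{73}\right) = \frac{20125}{73}$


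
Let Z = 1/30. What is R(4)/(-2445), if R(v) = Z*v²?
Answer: -8/36675 ≈ -0.00021813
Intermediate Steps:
Z = 1/30 ≈ 0.033333
R(v) = v²/30
R(4)/(-2445) = ((1/30)*4²)/(-2445) = ((1/30)*16)*(-1/2445) = (8/15)*(-1/2445) = -8/36675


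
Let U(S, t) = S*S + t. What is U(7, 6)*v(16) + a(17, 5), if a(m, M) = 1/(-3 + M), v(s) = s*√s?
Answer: 7041/2 ≈ 3520.5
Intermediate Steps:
v(s) = s^(3/2)
U(S, t) = t + S² (U(S, t) = S² + t = t + S²)
U(7, 6)*v(16) + a(17, 5) = (6 + 7²)*16^(3/2) + 1/(-3 + 5) = (6 + 49)*64 + 1/2 = 55*64 + ½ = 3520 + ½ = 7041/2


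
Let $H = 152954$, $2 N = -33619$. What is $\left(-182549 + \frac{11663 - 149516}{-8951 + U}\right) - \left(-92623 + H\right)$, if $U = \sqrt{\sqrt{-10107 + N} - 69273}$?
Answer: $\frac{-4347762054 + 242880 \sqrt{-277092 + 2 i \sqrt{107666}}}{17902 - \sqrt{2} \sqrt{-138546 + i \sqrt{107666}}} \approx -2.4286 \cdot 10^{5} + 0.45249 i$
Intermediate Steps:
$N = - \frac{33619}{2}$ ($N = \frac{1}{2} \left(-33619\right) = - \frac{33619}{2} \approx -16810.0$)
$U = \sqrt{-69273 + \frac{i \sqrt{107666}}{2}}$ ($U = \sqrt{\sqrt{-10107 - \frac{33619}{2}} - 69273} = \sqrt{\sqrt{- \frac{53833}{2}} - 69273} = \sqrt{\frac{i \sqrt{107666}}{2} - 69273} = \sqrt{-69273 + \frac{i \sqrt{107666}}{2}} \approx 0.312 + 263.2 i$)
$\left(-182549 + \frac{11663 - 149516}{-8951 + U}\right) - \left(-92623 + H\right) = \left(-182549 + \frac{11663 - 149516}{-8951 + \frac{\sqrt{-277092 + 2 i \sqrt{107666}}}{2}}\right) + \left(92623 - 152954\right) = \left(-182549 - \frac{137853}{-8951 + \frac{\sqrt{-277092 + 2 i \sqrt{107666}}}{2}}\right) + \left(92623 - 152954\right) = \left(-182549 - \frac{137853}{-8951 + \frac{\sqrt{-277092 + 2 i \sqrt{107666}}}{2}}\right) - 60331 = -242880 - \frac{137853}{-8951 + \frac{\sqrt{-277092 + 2 i \sqrt{107666}}}{2}}$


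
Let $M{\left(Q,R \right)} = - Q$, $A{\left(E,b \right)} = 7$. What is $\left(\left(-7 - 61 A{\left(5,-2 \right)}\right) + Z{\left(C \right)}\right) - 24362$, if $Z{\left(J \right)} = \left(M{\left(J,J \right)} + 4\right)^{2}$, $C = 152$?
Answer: $-2892$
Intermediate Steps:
$Z{\left(J \right)} = \left(4 - J\right)^{2}$ ($Z{\left(J \right)} = \left(- J + 4\right)^{2} = \left(4 - J\right)^{2}$)
$\left(\left(-7 - 61 A{\left(5,-2 \right)}\right) + Z{\left(C \right)}\right) - 24362 = \left(\left(-7 - 427\right) + \left(-4 + 152\right)^{2}\right) - 24362 = \left(\left(-7 - 427\right) + 148^{2}\right) - 24362 = \left(-434 + 21904\right) - 24362 = 21470 - 24362 = -2892$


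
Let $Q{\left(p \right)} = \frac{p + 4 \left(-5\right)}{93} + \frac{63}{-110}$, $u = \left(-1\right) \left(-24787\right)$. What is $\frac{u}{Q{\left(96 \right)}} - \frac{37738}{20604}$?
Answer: $\frac{2612241353651}{25765302} \approx 1.0139 \cdot 10^{5}$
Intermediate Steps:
$u = 24787$
$Q{\left(p \right)} = - \frac{8059}{10230} + \frac{p}{93}$ ($Q{\left(p \right)} = \left(p - 20\right) \frac{1}{93} + 63 \left(- \frac{1}{110}\right) = \left(-20 + p\right) \frac{1}{93} - \frac{63}{110} = \left(- \frac{20}{93} + \frac{p}{93}\right) - \frac{63}{110} = - \frac{8059}{10230} + \frac{p}{93}$)
$\frac{u}{Q{\left(96 \right)}} - \frac{37738}{20604} = \frac{24787}{- \frac{8059}{10230} + \frac{1}{93} \cdot 96} - \frac{37738}{20604} = \frac{24787}{- \frac{8059}{10230} + \frac{32}{31}} - \frac{18869}{10302} = \frac{24787}{\frac{2501}{10230}} - \frac{18869}{10302} = 24787 \cdot \frac{10230}{2501} - \frac{18869}{10302} = \frac{253571010}{2501} - \frac{18869}{10302} = \frac{2612241353651}{25765302}$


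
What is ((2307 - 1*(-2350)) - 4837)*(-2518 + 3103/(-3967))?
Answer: 1798561620/3967 ≈ 4.5338e+5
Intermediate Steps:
((2307 - 1*(-2350)) - 4837)*(-2518 + 3103/(-3967)) = ((2307 + 2350) - 4837)*(-2518 + 3103*(-1/3967)) = (4657 - 4837)*(-2518 - 3103/3967) = -180*(-9992009/3967) = 1798561620/3967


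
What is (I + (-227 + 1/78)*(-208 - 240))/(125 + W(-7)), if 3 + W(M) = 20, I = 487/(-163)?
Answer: 646425967/902694 ≈ 716.11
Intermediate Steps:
I = -487/163 (I = 487*(-1/163) = -487/163 ≈ -2.9877)
W(M) = 17 (W(M) = -3 + 20 = 17)
(I + (-227 + 1/78)*(-208 - 240))/(125 + W(-7)) = (-487/163 + (-227 + 1/78)*(-208 - 240))/(125 + 17) = (-487/163 + (-227 + 1/78)*(-448))/142 = (-487/163 - 17705/78*(-448))*(1/142) = (-487/163 + 3965920/39)*(1/142) = (646425967/6357)*(1/142) = 646425967/902694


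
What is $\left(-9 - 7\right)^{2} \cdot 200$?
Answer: $51200$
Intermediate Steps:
$\left(-9 - 7\right)^{2} \cdot 200 = \left(-16\right)^{2} \cdot 200 = 256 \cdot 200 = 51200$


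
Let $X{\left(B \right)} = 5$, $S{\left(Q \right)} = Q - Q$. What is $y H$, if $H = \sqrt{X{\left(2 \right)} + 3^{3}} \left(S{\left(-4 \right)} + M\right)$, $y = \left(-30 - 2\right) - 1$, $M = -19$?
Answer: $2508 \sqrt{2} \approx 3546.8$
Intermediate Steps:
$S{\left(Q \right)} = 0$
$y = -33$ ($y = -32 - 1 = -33$)
$H = - 76 \sqrt{2}$ ($H = \sqrt{5 + 3^{3}} \left(0 - 19\right) = \sqrt{5 + 27} \left(-19\right) = \sqrt{32} \left(-19\right) = 4 \sqrt{2} \left(-19\right) = - 76 \sqrt{2} \approx -107.48$)
$y H = - 33 \left(- 76 \sqrt{2}\right) = 2508 \sqrt{2}$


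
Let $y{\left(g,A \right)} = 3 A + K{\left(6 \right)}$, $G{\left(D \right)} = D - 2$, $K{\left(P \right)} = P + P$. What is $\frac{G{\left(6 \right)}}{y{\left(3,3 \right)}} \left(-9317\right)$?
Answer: $- \frac{5324}{3} \approx -1774.7$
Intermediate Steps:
$K{\left(P \right)} = 2 P$
$G{\left(D \right)} = -2 + D$
$y{\left(g,A \right)} = 12 + 3 A$ ($y{\left(g,A \right)} = 3 A + 2 \cdot 6 = 3 A + 12 = 12 + 3 A$)
$\frac{G{\left(6 \right)}}{y{\left(3,3 \right)}} \left(-9317\right) = \frac{-2 + 6}{12 + 3 \cdot 3} \left(-9317\right) = \frac{4}{12 + 9} \left(-9317\right) = \frac{4}{21} \left(-9317\right) = - \frac{5324}{3}$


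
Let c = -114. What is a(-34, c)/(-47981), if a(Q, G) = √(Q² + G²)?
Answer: -2*√3538/47981 ≈ -0.0024794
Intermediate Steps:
a(Q, G) = √(G² + Q²)
a(-34, c)/(-47981) = √((-114)² + (-34)²)/(-47981) = √(12996 + 1156)*(-1/47981) = √14152*(-1/47981) = (2*√3538)*(-1/47981) = -2*√3538/47981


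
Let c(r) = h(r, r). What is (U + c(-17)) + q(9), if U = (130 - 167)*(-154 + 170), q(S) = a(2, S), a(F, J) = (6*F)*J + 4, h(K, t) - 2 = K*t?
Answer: -189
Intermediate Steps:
h(K, t) = 2 + K*t
a(F, J) = 4 + 6*F*J (a(F, J) = 6*F*J + 4 = 4 + 6*F*J)
q(S) = 4 + 12*S (q(S) = 4 + 6*2*S = 4 + 12*S)
U = -592 (U = -37*16 = -592)
c(r) = 2 + r² (c(r) = 2 + r*r = 2 + r²)
(U + c(-17)) + q(9) = (-592 + (2 + (-17)²)) + (4 + 12*9) = (-592 + (2 + 289)) + (4 + 108) = (-592 + 291) + 112 = -301 + 112 = -189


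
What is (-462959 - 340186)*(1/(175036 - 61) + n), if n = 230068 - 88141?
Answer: -1329669558294518/11665 ≈ -1.1399e+11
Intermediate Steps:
n = 141927
(-462959 - 340186)*(1/(175036 - 61) + n) = (-462959 - 340186)*(1/(175036 - 61) + 141927) = -803145*(1/174975 + 141927) = -803145*24833676826/174975 = -1329669558294518/11665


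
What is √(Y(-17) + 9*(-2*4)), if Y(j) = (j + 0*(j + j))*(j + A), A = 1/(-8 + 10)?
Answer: √834/2 ≈ 14.440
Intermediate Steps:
A = ½ (A = 1/2 = ½ ≈ 0.50000)
Y(j) = j*(½ + j) (Y(j) = (j + 0*(j + j))*(j + ½) = (j + 0*(2*j))*(½ + j) = (j + 0)*(½ + j) = j*(½ + j))
√(Y(-17) + 9*(-2*4)) = √(-17*(½ - 17) + 9*(-2*4)) = √(-17*(-33/2) + 9*(-8)) = √(561/2 - 72) = √(417/2) = √834/2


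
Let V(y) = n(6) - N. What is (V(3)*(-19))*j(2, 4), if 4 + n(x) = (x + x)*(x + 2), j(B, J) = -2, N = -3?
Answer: 3610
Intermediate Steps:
n(x) = -4 + 2*x*(2 + x) (n(x) = -4 + (x + x)*(x + 2) = -4 + (2*x)*(2 + x) = -4 + 2*x*(2 + x))
V(y) = 95 (V(y) = (-4 + 2*6**2 + 4*6) - 1*(-3) = (-4 + 2*36 + 24) + 3 = (-4 + 72 + 24) + 3 = 92 + 3 = 95)
(V(3)*(-19))*j(2, 4) = (95*(-19))*(-2) = -1805*(-2) = 3610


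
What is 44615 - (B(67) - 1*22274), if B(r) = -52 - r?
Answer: 67008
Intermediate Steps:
44615 - (B(67) - 1*22274) = 44615 - ((-52 - 1*67) - 1*22274) = 44615 - ((-52 - 67) - 22274) = 44615 - (-119 - 22274) = 44615 - 1*(-22393) = 44615 + 22393 = 67008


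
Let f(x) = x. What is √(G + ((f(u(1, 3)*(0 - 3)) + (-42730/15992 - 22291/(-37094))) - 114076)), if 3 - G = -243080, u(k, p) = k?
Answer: √709298641195335383983/74150906 ≈ 359.17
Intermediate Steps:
G = 243083 (G = 3 - 1*(-243080) = 3 + 243080 = 243083)
√(G + ((f(u(1, 3)*(0 - 3)) + (-42730/15992 - 22291/(-37094))) - 114076)) = √(243083 + ((1*(0 - 3) + (-42730/15992 - 22291/(-37094))) - 114076)) = √(243083 + ((1*(-3) + (-42730*1/15992 - 22291*(-1/37094))) - 114076)) = √(243083 + ((-3 + (-21365/7996 + 22291/37094)) - 114076)) = √(243083 + ((-3 - 307137237/148301812) - 114076)) = √(243083 + (-752042673/148301812 - 114076)) = √(243083 - 16918429548385/148301812) = √(19131219818011/148301812) = √709298641195335383983/74150906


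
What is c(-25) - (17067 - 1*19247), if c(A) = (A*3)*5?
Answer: 1805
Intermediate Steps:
c(A) = 15*A (c(A) = (3*A)*5 = 15*A)
c(-25) - (17067 - 1*19247) = 15*(-25) - (17067 - 1*19247) = -375 - (17067 - 19247) = -375 - 1*(-2180) = -375 + 2180 = 1805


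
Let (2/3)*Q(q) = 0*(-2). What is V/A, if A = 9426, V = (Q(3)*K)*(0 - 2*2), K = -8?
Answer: 0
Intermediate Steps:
Q(q) = 0 (Q(q) = 3*(0*(-2))/2 = (3/2)*0 = 0)
V = 0 (V = (0*(-8))*(0 - 2*2) = 0*(0 - 4) = 0*(-4) = 0)
V/A = 0/9426 = 0*(1/9426) = 0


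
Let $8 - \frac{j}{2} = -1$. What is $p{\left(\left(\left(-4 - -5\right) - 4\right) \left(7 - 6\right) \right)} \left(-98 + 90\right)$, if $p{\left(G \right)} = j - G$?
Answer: $-168$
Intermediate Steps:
$j = 18$ ($j = 16 - -2 = 16 + 2 = 18$)
$p{\left(G \right)} = 18 - G$
$p{\left(\left(\left(-4 - -5\right) - 4\right) \left(7 - 6\right) \right)} \left(-98 + 90\right) = \left(18 - \left(\left(-4 - -5\right) - 4\right) \left(7 - 6\right)\right) \left(-98 + 90\right) = \left(18 - \left(\left(-4 + 5\right) - 4\right) 1\right) \left(-8\right) = \left(18 - \left(1 - 4\right) 1\right) \left(-8\right) = \left(18 - \left(-3\right) 1\right) \left(-8\right) = \left(18 - -3\right) \left(-8\right) = \left(18 + 3\right) \left(-8\right) = 21 \left(-8\right) = -168$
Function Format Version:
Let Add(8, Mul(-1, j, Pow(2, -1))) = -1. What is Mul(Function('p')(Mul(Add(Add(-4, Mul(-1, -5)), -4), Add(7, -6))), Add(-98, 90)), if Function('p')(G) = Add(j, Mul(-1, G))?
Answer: -168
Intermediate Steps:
j = 18 (j = Add(16, Mul(-2, -1)) = Add(16, 2) = 18)
Function('p')(G) = Add(18, Mul(-1, G))
Mul(Function('p')(Mul(Add(Add(-4, Mul(-1, -5)), -4), Add(7, -6))), Add(-98, 90)) = Mul(Add(18, Mul(-1, Mul(Add(Add(-4, Mul(-1, -5)), -4), Add(7, -6)))), Add(-98, 90)) = Mul(Add(18, Mul(-1, Mul(Add(Add(-4, 5), -4), 1))), -8) = Mul(Add(18, Mul(-1, Mul(Add(1, -4), 1))), -8) = Mul(Add(18, Mul(-1, Mul(-3, 1))), -8) = Mul(Add(18, Mul(-1, -3)), -8) = Mul(Add(18, 3), -8) = Mul(21, -8) = -168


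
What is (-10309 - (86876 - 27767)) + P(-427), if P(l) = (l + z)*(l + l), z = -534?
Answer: 751276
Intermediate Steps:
P(l) = 2*l*(-534 + l) (P(l) = (l - 534)*(l + l) = (-534 + l)*(2*l) = 2*l*(-534 + l))
(-10309 - (86876 - 27767)) + P(-427) = (-10309 - (86876 - 27767)) + 2*(-427)*(-534 - 427) = (-10309 - 1*59109) + 2*(-427)*(-961) = (-10309 - 59109) + 820694 = -69418 + 820694 = 751276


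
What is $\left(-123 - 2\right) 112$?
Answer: $-14000$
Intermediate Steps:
$\left(-123 - 2\right) 112 = \left(-125\right) 112 = -14000$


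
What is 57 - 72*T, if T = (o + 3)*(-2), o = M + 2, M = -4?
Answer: 201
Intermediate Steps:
o = -2 (o = -4 + 2 = -2)
T = -2 (T = (-2 + 3)*(-2) = 1*(-2) = -2)
57 - 72*T = 57 - 72*(-2) = 57 + 144 = 201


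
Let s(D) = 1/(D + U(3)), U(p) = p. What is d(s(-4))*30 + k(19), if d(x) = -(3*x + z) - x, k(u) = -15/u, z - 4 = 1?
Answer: -585/19 ≈ -30.789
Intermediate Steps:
z = 5 (z = 4 + 1 = 5)
s(D) = 1/(3 + D) (s(D) = 1/(D + 3) = 1/(3 + D))
d(x) = -5 - 4*x (d(x) = -(3*x + 5) - x = -(5 + 3*x) - x = (-5 - 3*x) - x = -5 - 4*x)
d(s(-4))*30 + k(19) = (-5 - 4/(3 - 4))*30 - 15/19 = (-5 - 4/(-1))*30 - 15*1/19 = (-5 - 4*(-1))*30 - 15/19 = (-5 + 4)*30 - 15/19 = -1*30 - 15/19 = -30 - 15/19 = -585/19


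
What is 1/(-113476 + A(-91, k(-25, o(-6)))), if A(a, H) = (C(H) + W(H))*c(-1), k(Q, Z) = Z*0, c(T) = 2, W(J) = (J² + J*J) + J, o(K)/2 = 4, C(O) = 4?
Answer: -1/113468 ≈ -8.8131e-6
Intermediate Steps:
o(K) = 8 (o(K) = 2*4 = 8)
W(J) = J + 2*J² (W(J) = (J² + J²) + J = 2*J² + J = J + 2*J²)
k(Q, Z) = 0
A(a, H) = 8 + 2*H*(1 + 2*H) (A(a, H) = (4 + H*(1 + 2*H))*2 = 8 + 2*H*(1 + 2*H))
1/(-113476 + A(-91, k(-25, o(-6)))) = 1/(-113476 + (8 + 2*0*(1 + 2*0))) = 1/(-113476 + (8 + 2*0*(1 + 0))) = 1/(-113476 + (8 + 2*0*1)) = 1/(-113476 + (8 + 0)) = 1/(-113476 + 8) = 1/(-113468) = -1/113468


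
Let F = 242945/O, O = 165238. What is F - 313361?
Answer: -51778901973/165238 ≈ -3.1336e+5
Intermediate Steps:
F = 242945/165238 ≈ 1.4703
F - 313361 = 242945/165238 - 313361 = -51778901973/165238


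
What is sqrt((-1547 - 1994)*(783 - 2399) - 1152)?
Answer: 4*sqrt(357569) ≈ 2391.9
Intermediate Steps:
sqrt((-1547 - 1994)*(783 - 2399) - 1152) = sqrt(-3541*(-1616) - 1152) = sqrt(5722256 - 1152) = sqrt(5721104) = 4*sqrt(357569)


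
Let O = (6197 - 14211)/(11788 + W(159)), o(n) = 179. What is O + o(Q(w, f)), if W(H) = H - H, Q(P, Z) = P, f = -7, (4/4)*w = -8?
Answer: 1051019/5894 ≈ 178.32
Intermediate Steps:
w = -8
W(H) = 0
O = -4007/5894 (O = (6197 - 14211)/(11788 + 0) = -8014/11788 = -8014*1/11788 = -4007/5894 ≈ -0.67984)
O + o(Q(w, f)) = -4007/5894 + 179 = 1051019/5894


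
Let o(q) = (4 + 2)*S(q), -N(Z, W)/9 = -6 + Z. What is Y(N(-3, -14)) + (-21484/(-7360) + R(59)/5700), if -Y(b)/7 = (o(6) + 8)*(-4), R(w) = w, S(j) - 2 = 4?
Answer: 647596963/524400 ≈ 1234.9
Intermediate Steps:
S(j) = 6 (S(j) = 2 + 4 = 6)
N(Z, W) = 54 - 9*Z (N(Z, W) = -9*(-6 + Z) = 54 - 9*Z)
o(q) = 36 (o(q) = (4 + 2)*6 = 6*6 = 36)
Y(b) = 1232 (Y(b) = -7*(36 + 8)*(-4) = -308*(-4) = -7*(-176) = 1232)
Y(N(-3, -14)) + (-21484/(-7360) + R(59)/5700) = 1232 + (-21484/(-7360) + 59/5700) = 1232 + (-21484*(-1/7360) + 59*(1/5700)) = 1232 + (5371/1840 + 59/5700) = 1232 + 1536163/524400 = 647596963/524400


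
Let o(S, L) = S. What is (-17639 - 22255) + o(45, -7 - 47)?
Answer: -39849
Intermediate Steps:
(-17639 - 22255) + o(45, -7 - 47) = (-17639 - 22255) + 45 = -39894 + 45 = -39849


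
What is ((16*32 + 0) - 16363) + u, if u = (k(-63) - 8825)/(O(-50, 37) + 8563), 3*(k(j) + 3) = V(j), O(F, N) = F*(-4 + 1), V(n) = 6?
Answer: -138118589/8713 ≈ -15852.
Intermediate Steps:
O(F, N) = -3*F (O(F, N) = F*(-3) = -3*F)
k(j) = -1 (k(j) = -3 + (1/3)*6 = -3 + 2 = -1)
u = -8826/8713 (u = (-1 - 8825)/(-3*(-50) + 8563) = -8826/(150 + 8563) = -8826/8713 ≈ -1.0130)
((16*32 + 0) - 16363) + u = ((16*32 + 0) - 16363) - 8826/8713 = ((512 + 0) - 16363) - 8826/8713 = (512 - 16363) - 8826/8713 = -15851 - 8826/8713 = -138118589/8713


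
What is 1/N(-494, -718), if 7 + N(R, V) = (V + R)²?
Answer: 1/1468937 ≈ 6.8076e-7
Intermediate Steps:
N(R, V) = -7 + (R + V)² (N(R, V) = -7 + (V + R)² = -7 + (R + V)²)
1/N(-494, -718) = 1/(-7 + (-494 - 718)²) = 1/(-7 + (-1212)²) = 1/(-7 + 1468944) = 1/1468937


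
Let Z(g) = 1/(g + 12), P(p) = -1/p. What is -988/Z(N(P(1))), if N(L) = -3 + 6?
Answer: -14820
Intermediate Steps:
N(L) = 3
Z(g) = 1/(12 + g)
-988/Z(N(P(1))) = -988/(1/(12 + 3)) = -988/(1/15) = -988/1/15 = -988*15 = -14820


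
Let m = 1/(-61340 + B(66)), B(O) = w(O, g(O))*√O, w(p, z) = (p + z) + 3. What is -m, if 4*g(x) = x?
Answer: 122680/7524226247 + 171*√66/7524226247 ≈ 1.6489e-5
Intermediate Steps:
g(x) = x/4
w(p, z) = 3 + p + z
B(O) = √O*(3 + 5*O/4) (B(O) = (3 + O + O/4)*√O = (3 + 5*O/4)*√O = √O*(3 + 5*O/4))
m = 1/(-61340 + 171*√66/2) (m = 1/(-61340 + √66*(12 + 5*66)/4) = 1/(-61340 + √66*(12 + 330)/4) = 1/(-61340 + (¼)*√66*342) = 1/(-61340 + 171*√66/2) ≈ -1.6489e-5)
-m = -(-122680/7524226247 - 171*√66/7524226247) = 122680/7524226247 + 171*√66/7524226247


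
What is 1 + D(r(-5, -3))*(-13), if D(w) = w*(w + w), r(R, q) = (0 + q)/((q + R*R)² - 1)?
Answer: 25895/25921 ≈ 0.99900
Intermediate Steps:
r(R, q) = q/(-1 + (q + R²)²) (r(R, q) = q/((q + R²)² - 1) = q/(-1 + (q + R²)²))
D(w) = 2*w² (D(w) = w*(2*w) = 2*w²)
1 + D(r(-5, -3))*(-13) = 1 + (2*(-3/(-1 + (-3 + (-5)²)²))²)*(-13) = 1 + (2*(-3/(-1 + (-3 + 25)²))²)*(-13) = 1 + (2*(-3/(-1 + 22²))²)*(-13) = 1 + (2*(-3/(-1 + 484))²)*(-13) = 1 + (2*(-3/483)²)*(-13) = 1 + (2*(-3*1/483)²)*(-13) = 1 + (2*(-1/161)²)*(-13) = 1 + (2*(1/25921))*(-13) = 1 + (2/25921)*(-13) = 1 - 26/25921 = 25895/25921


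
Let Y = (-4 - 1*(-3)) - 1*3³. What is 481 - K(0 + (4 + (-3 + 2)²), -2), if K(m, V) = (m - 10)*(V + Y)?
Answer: 331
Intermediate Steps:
Y = -28 (Y = (-4 + 3) - 1*27 = -1 - 27 = -28)
K(m, V) = (-28 + V)*(-10 + m) (K(m, V) = (m - 10)*(V - 28) = (-10 + m)*(-28 + V) = (-28 + V)*(-10 + m))
481 - K(0 + (4 + (-3 + 2)²), -2) = 481 - (280 - 28*(0 + (4 + (-3 + 2)²)) - 10*(-2) - 2*(0 + (4 + (-3 + 2)²))) = 481 - (280 - 28*(0 + (4 + (-1)²)) + 20 - 2*(0 + (4 + (-1)²))) = 481 - (280 - 28*(0 + (4 + 1)) + 20 - 2*(0 + (4 + 1))) = 481 - (280 - 28*(0 + 5) + 20 - 2*(0 + 5)) = 481 - (280 - 28*5 + 20 - 2*5) = 481 - (280 - 140 + 20 - 10) = 481 - 1*150 = 481 - 150 = 331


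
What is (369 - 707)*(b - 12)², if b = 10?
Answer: -1352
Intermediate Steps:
(369 - 707)*(b - 12)² = (369 - 707)*(10 - 12)² = -338*(-2)² = -338*4 = -1352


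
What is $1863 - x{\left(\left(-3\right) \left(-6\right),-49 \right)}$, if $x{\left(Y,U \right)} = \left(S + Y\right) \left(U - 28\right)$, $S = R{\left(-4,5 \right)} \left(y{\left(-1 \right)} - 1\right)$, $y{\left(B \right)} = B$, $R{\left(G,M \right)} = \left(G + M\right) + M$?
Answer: $2325$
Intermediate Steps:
$R{\left(G,M \right)} = G + 2 M$
$S = -12$ ($S = \left(-4 + 2 \cdot 5\right) \left(-1 - 1\right) = \left(-4 + 10\right) \left(-2\right) = 6 \left(-2\right) = -12$)
$x{\left(Y,U \right)} = \left(-28 + U\right) \left(-12 + Y\right)$ ($x{\left(Y,U \right)} = \left(-12 + Y\right) \left(U - 28\right) = \left(-12 + Y\right) \left(-28 + U\right) = \left(-28 + U\right) \left(-12 + Y\right)$)
$1863 - x{\left(\left(-3\right) \left(-6\right),-49 \right)} = 1863 - \left(336 - 28 \left(\left(-3\right) \left(-6\right)\right) - -588 - 49 \left(\left(-3\right) \left(-6\right)\right)\right) = 1863 - \left(336 - 504 + 588 - 882\right) = 1863 - -462 = 1863 + 462 = 2325$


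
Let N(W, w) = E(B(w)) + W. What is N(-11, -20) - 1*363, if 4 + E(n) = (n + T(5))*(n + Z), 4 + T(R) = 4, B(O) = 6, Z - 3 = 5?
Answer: -294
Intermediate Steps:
Z = 8 (Z = 3 + 5 = 8)
T(R) = 0 (T(R) = -4 + 4 = 0)
E(n) = -4 + n*(8 + n) (E(n) = -4 + (n + 0)*(n + 8) = -4 + n*(8 + n))
N(W, w) = 80 + W (N(W, w) = (-4 + 6² + 8*6) + W = (-4 + 36 + 48) + W = 80 + W)
N(-11, -20) - 1*363 = (80 - 11) - 1*363 = 69 - 363 = -294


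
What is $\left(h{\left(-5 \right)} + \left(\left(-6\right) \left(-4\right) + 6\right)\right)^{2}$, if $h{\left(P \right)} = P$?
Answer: $625$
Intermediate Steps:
$\left(h{\left(-5 \right)} + \left(\left(-6\right) \left(-4\right) + 6\right)\right)^{2} = \left(-5 + \left(\left(-6\right) \left(-4\right) + 6\right)\right)^{2} = \left(-5 + \left(24 + 6\right)\right)^{2} = \left(-5 + 30\right)^{2} = 25^{2} = 625$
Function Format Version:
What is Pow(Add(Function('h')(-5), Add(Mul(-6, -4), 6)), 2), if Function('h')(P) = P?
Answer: 625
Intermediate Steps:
Pow(Add(Function('h')(-5), Add(Mul(-6, -4), 6)), 2) = Pow(Add(-5, Add(Mul(-6, -4), 6)), 2) = Pow(Add(-5, Add(24, 6)), 2) = Pow(Add(-5, 30), 2) = Pow(25, 2) = 625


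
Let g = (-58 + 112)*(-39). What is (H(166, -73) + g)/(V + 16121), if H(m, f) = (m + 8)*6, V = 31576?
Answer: -354/15899 ≈ -0.022266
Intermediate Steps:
g = -2106 (g = 54*(-39) = -2106)
H(m, f) = 48 + 6*m (H(m, f) = (8 + m)*6 = 48 + 6*m)
(H(166, -73) + g)/(V + 16121) = ((48 + 6*166) - 2106)/(31576 + 16121) = ((48 + 996) - 2106)/47697 = (1044 - 2106)*(1/47697) = -1062*1/47697 = -354/15899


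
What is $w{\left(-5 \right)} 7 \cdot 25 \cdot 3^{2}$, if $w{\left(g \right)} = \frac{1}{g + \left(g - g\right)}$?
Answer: $-315$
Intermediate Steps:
$w{\left(g \right)} = \frac{1}{g}$ ($w{\left(g \right)} = \frac{1}{g + 0} = \frac{1}{g}$)
$w{\left(-5 \right)} 7 \cdot 25 \cdot 3^{2} = \frac{1}{-5} \cdot 7 \cdot 25 \cdot 3^{2} = \left(- \frac{1}{5}\right) 7 \cdot 25 \cdot 9 = \left(- \frac{7}{5}\right) 25 \cdot 9 = \left(-35\right) 9 = -315$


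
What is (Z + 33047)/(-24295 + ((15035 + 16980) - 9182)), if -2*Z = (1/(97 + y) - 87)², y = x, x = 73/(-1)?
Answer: -33714575/1684224 ≈ -20.018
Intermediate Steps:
x = -73 (x = 73*(-1) = -73)
y = -73
Z = -4355569/1152 (Z = -(1/(97 - 73) - 87)²/2 = -(1/24 - 87)²/2 = -(-2087/24)²/2 = -½*4355569/576 = -4355569/1152 ≈ -3780.9)
(Z + 33047)/(-24295 + ((15035 + 16980) - 9182)) = (-4355569/1152 + 33047)/(-24295 + ((15035 + 16980) - 9182)) = 33714575/(1152*(-24295 + (32015 - 9182))) = 33714575/(1152*(-24295 + 22833)) = (33714575/1152)/(-1462) = (33714575/1152)*(-1/1462) = -33714575/1684224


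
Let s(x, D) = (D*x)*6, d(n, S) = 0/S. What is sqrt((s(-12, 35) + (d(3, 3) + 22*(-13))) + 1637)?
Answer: I*sqrt(1169) ≈ 34.191*I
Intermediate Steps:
d(n, S) = 0
s(x, D) = 6*D*x
sqrt((s(-12, 35) + (d(3, 3) + 22*(-13))) + 1637) = sqrt((6*35*(-12) + (0 + 22*(-13))) + 1637) = sqrt((-2520 + (0 - 286)) + 1637) = sqrt((-2520 - 286) + 1637) = sqrt(-2806 + 1637) = sqrt(-1169) = I*sqrt(1169)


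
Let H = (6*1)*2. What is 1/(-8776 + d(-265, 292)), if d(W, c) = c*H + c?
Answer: -1/4980 ≈ -0.00020080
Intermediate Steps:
H = 12 (H = 6*2 = 12)
d(W, c) = 13*c (d(W, c) = c*12 + c = 12*c + c = 13*c)
1/(-8776 + d(-265, 292)) = 1/(-8776 + 13*292) = 1/(-8776 + 3796) = 1/(-4980) = -1/4980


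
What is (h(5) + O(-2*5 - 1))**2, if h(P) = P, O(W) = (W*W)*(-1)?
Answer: 13456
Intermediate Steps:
O(W) = -W**2 (O(W) = W**2*(-1) = -W**2)
(h(5) + O(-2*5 - 1))**2 = (5 - (-2*5 - 1)**2)**2 = (5 - (-10 - 1)**2)**2 = (5 - 1*(-11)**2)**2 = (5 - 1*121)**2 = (5 - 121)**2 = (-116)**2 = 13456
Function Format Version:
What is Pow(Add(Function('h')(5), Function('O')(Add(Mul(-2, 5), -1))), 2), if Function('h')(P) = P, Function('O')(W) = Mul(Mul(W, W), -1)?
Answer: 13456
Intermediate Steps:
Function('O')(W) = Mul(-1, Pow(W, 2)) (Function('O')(W) = Mul(Pow(W, 2), -1) = Mul(-1, Pow(W, 2)))
Pow(Add(Function('h')(5), Function('O')(Add(Mul(-2, 5), -1))), 2) = Pow(Add(5, Mul(-1, Pow(Add(Mul(-2, 5), -1), 2))), 2) = Pow(Add(5, Mul(-1, Pow(Add(-10, -1), 2))), 2) = Pow(Add(5, Mul(-1, Pow(-11, 2))), 2) = Pow(Add(5, Mul(-1, 121)), 2) = Pow(Add(5, -121), 2) = Pow(-116, 2) = 13456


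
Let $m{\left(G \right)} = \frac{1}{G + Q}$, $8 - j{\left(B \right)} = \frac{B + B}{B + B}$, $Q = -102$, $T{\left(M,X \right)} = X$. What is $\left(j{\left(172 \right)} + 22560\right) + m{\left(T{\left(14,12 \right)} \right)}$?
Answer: $\frac{2031029}{90} \approx 22567.0$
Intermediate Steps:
$j{\left(B \right)} = 7$ ($j{\left(B \right)} = 8 - \frac{B + B}{B + B} = 8 - \frac{2 B}{2 B} = 8 - 2 B \frac{1}{2 B} = 8 - 1 = 7$)
$m{\left(G \right)} = \frac{1}{-102 + G}$ ($m{\left(G \right)} = \frac{1}{G - 102} = \frac{1}{-102 + G}$)
$\left(j{\left(172 \right)} + 22560\right) + m{\left(T{\left(14,12 \right)} \right)} = \left(7 + 22560\right) + \frac{1}{-102 + 12} = 22567 + \frac{1}{-90} = 22567 - \frac{1}{90} = \frac{2031029}{90}$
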